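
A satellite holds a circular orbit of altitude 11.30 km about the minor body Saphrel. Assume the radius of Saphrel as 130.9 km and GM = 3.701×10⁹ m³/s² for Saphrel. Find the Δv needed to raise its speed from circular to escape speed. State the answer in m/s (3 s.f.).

Δv ≈ 66.8 m/s

r = 130.9 + 11.30 = 142.20 km = 1.4220×10⁵ m.
Circular speed v_c = √(μ/r) = 161.3 m/s.
Escape speed v_esc = √(2μ/r) = √2 × v_c = 228.2 m/s.
Δv = v_esc − v_c = 66.82 m/s.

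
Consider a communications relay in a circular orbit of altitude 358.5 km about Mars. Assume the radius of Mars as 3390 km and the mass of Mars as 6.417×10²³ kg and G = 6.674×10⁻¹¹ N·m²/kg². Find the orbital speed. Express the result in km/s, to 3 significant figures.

μ = GM = 6.674×10⁻¹¹ × 6.417×10²³ = 4.283×10¹³ m³/s².
r = 3390 + 358.5 = 3748.5 km = 3.7485×10⁶ m.
For a circular orbit v = √(μ/r) = √(4.283×10¹³ / 3.748×10⁶) = √(1.143×10⁷) = 3380 m/s.
That is 3.380 km/s.

v ≈ 3.38 km/s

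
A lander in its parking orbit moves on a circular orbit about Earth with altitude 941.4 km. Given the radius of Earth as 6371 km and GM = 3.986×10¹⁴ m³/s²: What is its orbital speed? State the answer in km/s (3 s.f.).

v ≈ 7.38 km/s

r = 6371 + 941.4 = 7312.4 km = 7.3124×10⁶ m.
For a circular orbit v = √(μ/r) = √(3.986×10¹⁴ / 7.312×10⁶) = √(5.451×10⁷) = 7383 m/s.
That is 7.383 km/s.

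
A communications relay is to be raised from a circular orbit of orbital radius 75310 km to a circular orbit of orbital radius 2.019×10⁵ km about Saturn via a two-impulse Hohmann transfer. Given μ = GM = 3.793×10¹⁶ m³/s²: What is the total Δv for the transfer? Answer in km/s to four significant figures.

Δv_total ≈ 8.247 km/s

r₁ = 75310 km = 7.531×10⁷ m.
r₂ = 2.019×10⁵ km = 2.019×10⁸ m.
Transfer ellipse a_t = (r₁ + r₂)/2 = 1.386×10⁸ m.
At r₁: circular v_c1 = √(μ/r₁) = 22440 m/s; transfer-perikrone v_p = √[μ(2/r₁ − 1/a_t)] = 27090 m/s.
Δv₁ = v_p − v_c1 = 4644 m/s.
At r₂: circular v_c2 = √(μ/r₂) = 13710 m/s; transfer-apokrone v_a = √[μ(2/r₂ − 1/a_t)] = 10100 m/s.
Δv₂ = v_c2 − v_a = 3603 m/s.
Total Δv = Δv₁ + Δv₂ = 8247 m/s = 8.247 km/s.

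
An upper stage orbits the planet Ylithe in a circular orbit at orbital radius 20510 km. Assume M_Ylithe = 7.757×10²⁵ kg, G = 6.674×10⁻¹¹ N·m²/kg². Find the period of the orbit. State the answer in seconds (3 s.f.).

T ≈ 8110 seconds

μ = GM = 6.674×10⁻¹¹ × 7.757×10²⁵ = 5.177×10¹⁵ m³/s².
r = 20510 km = 2.051×10⁷ m.
Kepler's third law: T = 2π√(r³/μ) = 2π√((2.051×10⁷)³ / 5.177×10¹⁵).
r³/μ = 1.667×10⁶ s², so T = 2π × 1.291×10³ = 8.111×10³ s.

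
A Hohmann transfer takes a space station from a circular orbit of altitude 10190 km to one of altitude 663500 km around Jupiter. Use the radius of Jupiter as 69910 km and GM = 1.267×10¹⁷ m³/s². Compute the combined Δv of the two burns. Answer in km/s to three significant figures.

Δv_total ≈ 20.9 km/s

r₁ = 69910 + 10190 = 80100 km = 8.0100×10⁷ m.
r₂ = 69910 + 663500 = 733410 km = 7.3341×10⁸ m.
Transfer ellipse a_t = (r₁ + r₂)/2 = 4.068×10⁸ m.
At r₁: circular v_c1 = √(μ/r₁) = 39770 m/s; transfer-perijove v_p = √[μ(2/r₁ − 1/a_t)] = 53400 m/s.
Δv₁ = v_p − v_c1 = 13630 m/s.
At r₂: circular v_c2 = √(μ/r₂) = 13140 m/s; transfer-apojove v_a = √[μ(2/r₂ − 1/a_t)] = 5833 m/s.
Δv₂ = v_c2 − v_a = 7311 m/s.
Total Δv = Δv₁ + Δv₂ = 20940 m/s = 20.94 km/s.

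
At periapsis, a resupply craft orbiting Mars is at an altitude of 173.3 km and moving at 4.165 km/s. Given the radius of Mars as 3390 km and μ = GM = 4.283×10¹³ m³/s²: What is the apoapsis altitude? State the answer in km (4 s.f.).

apoapsis altitude ≈ 5847 km

r_p = 3390 + 173.3 = 3563.3 km = 3.563×10⁶ m.
Specific energy ε = v²/2 − μ/r = -3.346×10⁶ J/kg, so a = −μ/(2ε) = 6.400×10⁶ m.
The apsides satisfy r_p + r_a = 2a, so the apoapsis radius is 2a − r_p = 9.237×10⁶ m = 9236.5 km.
Apoapsis altitude = 9236.5 − 3390 = 5846.5 km.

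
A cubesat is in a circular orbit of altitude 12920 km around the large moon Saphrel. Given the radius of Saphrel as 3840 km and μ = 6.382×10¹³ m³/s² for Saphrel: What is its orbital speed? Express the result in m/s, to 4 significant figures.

v ≈ 1951 m/s

r = 3840 + 12920 = 16760 km = 1.6760×10⁷ m.
For a circular orbit v = √(μ/r) = √(6.382×10¹³ / 1.676×10⁷) = √(3.808×10⁶) = 1951 m/s.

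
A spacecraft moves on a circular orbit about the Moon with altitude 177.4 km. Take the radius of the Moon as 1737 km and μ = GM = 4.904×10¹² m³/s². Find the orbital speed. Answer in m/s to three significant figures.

r = 1737 + 177.4 = 1914.4 km = 1.9144×10⁶ m.
For a circular orbit v = √(μ/r) = √(4.904×10¹² / 1.914×10⁶) = √(2.562×10⁶) = 1601 m/s.

v ≈ 1600 m/s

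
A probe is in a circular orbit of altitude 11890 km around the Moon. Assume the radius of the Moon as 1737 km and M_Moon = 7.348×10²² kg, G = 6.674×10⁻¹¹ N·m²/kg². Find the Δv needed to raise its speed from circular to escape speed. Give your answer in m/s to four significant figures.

Δv ≈ 248.5 m/s

μ = GM = 6.674×10⁻¹¹ × 7.348×10²² = 4.904×10¹² m³/s².
r = 1737 + 11890 = 13627 km = 1.3627×10⁷ m.
Circular speed v_c = √(μ/r) = 599.9 m/s.
Escape speed v_esc = √(2μ/r) = √2 × v_c = 848.4 m/s.
Δv = v_esc − v_c = 248.5 m/s.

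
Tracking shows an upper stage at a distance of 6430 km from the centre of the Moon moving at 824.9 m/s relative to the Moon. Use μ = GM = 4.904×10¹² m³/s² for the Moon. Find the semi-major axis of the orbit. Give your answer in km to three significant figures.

r = 6.430×10⁶ m.
Specific orbital energy ε = v²/2 − μ/r = (824.9)²/2 − 4.904×10¹²/6.430×10⁶ = -4.224×10⁵ J/kg.
Since ε = −μ/(2a), a = −μ/(2ε) = 5.804×10⁶ m = 5804.3 km.

a ≈ 5800 km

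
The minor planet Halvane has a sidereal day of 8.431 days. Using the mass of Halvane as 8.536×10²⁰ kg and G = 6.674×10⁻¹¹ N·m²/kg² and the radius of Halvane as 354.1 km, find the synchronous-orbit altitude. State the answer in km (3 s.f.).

h_sync ≈ 8790 km

μ = GM = 6.674×10⁻¹¹ × 8.536×10²⁰ = 5.697×10¹⁰ m³/s².
T = 8.431 days = 7.284×10⁵ s.
A synchronous orbit has period T, so by Kepler's third law a = (μT²/4π²)^(1/3).
μT²/4π² = 5.697×10¹⁰ × (7.284×10⁵)² / 39.48 = 7.657×10²⁰ m³.
a = 9.149×10⁶ m = 9148.6 km.
Altitude h = a − R = 9148.6 − 354.1 = 8794.5 km.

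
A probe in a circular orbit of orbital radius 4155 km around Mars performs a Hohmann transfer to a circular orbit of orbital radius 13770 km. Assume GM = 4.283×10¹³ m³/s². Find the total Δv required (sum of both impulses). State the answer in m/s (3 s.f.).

Δv_total ≈ 1330 m/s

r₁ = 4155 km = 4.155×10⁶ m.
r₂ = 13770 km = 1.377×10⁷ m.
Transfer ellipse a_t = (r₁ + r₂)/2 = 8.962×10⁶ m.
At r₁: circular v_c1 = √(μ/r₁) = 3211 m/s; transfer-periapsis v_p = √[μ(2/r₁ − 1/a_t)] = 3980 m/s.
Δv₁ = v_p − v_c1 = 769.0 m/s.
At r₂: circular v_c2 = √(μ/r₂) = 1764 m/s; transfer-apoapsis v_a = √[μ(2/r₂ − 1/a_t)] = 1201 m/s.
Δv₂ = v_c2 − v_a = 562.8 m/s.
Total Δv = Δv₁ + Δv₂ = 1332 m/s.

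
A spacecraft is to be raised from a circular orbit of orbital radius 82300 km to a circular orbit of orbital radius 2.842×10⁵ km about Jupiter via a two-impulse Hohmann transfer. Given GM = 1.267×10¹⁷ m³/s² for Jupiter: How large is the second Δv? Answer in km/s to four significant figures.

r₁ = 82300 km = 8.230×10⁷ m.
r₂ = 2.842×10⁵ km = 2.842×10⁸ m.
Transfer ellipse a_t = (r₁ + r₂)/2 = 1.832×10⁸ m.
At r₁: circular v_c1 = √(μ/r₁) = 39240 m/s; transfer-perijove v_p = √[μ(2/r₁ − 1/a_t)] = 48860 m/s.
At r₂: circular v_c2 = √(μ/r₂) = 21110 m/s; transfer-apojove v_a = √[μ(2/r₂ − 1/a_t)] = 14150 m/s.
Δv₂ = v_c2 − v_a = 6964 m/s.
= 6.964 km/s.

Δv ≈ 6.964 km/s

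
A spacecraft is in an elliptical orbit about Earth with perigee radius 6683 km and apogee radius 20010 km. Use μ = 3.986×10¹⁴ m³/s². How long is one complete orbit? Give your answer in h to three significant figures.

T ≈ 4.26 h

Semi-major axis a = (r_p + r_a)/2 = (6683.0 + 20010)/2 = 13346 km = 1.335×10⁷ m.
By Kepler's third law T = 2π√(a³/μ) = 2π × 2.442×10³ = 1.534×10⁴ s.
= 4.262 h.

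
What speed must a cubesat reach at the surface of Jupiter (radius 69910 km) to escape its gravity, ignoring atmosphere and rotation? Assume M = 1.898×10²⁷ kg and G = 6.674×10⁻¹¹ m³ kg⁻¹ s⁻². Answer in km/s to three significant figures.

μ = GM = 6.674×10⁻¹¹ × 1.898×10²⁷ = 1.267×10¹⁷ m³/s².
r = R = 6.991×10⁷ m.
Escape speed v_esc = √(2μ/r) = √(2 × 1.267×10¹⁷ / 6.991×10⁷) = √(3.624×10⁹) = 60200 m/s.
= 60.20 km/s.

v_esc ≈ 60.2 km/s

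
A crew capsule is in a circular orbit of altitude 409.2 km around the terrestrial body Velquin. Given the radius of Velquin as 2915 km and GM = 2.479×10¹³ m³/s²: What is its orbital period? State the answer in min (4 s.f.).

r = 2915 + 409.2 = 3324.2 km = 3.3242×10⁶ m.
Kepler's third law: T = 2π√(r³/μ) = 2π√((3.324×10⁶)³ / 2.479×10¹³).
r³/μ = 1.482×10⁶ s², so T = 2π × 1.217×10³ = 7.648×10³ s.
Converting: 7.648×10³ s ÷ 60.00 = 127.5 min.

T ≈ 127.5 min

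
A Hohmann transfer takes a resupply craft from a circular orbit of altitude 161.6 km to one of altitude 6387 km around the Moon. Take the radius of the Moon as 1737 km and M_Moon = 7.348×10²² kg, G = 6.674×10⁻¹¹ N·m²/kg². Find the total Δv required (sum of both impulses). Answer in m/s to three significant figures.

Δv_total ≈ 738 m/s

μ = GM = 6.674×10⁻¹¹ × 7.348×10²² = 4.904×10¹² m³/s².
r₁ = 1737 + 161.6 = 1898.6 km = 1.8986×10⁶ m.
r₂ = 1737 + 6387 = 8124.0 km = 8.1240×10⁶ m.
Transfer ellipse a_t = (r₁ + r₂)/2 = 5.011×10⁶ m.
At r₁: circular v_c1 = √(μ/r₁) = 1607 m/s; transfer-perilune v_p = √[μ(2/r₁ − 1/a_t)] = 2046 m/s.
Δv₁ = v_p − v_c1 = 439.1 m/s.
At r₂: circular v_c2 = √(μ/r₂) = 776.9 m/s; transfer-apolune v_a = √[μ(2/r₂ − 1/a_t)] = 478.2 m/s.
Δv₂ = v_c2 − v_a = 298.7 m/s.
Total Δv = Δv₁ + Δv₂ = 737.9 m/s.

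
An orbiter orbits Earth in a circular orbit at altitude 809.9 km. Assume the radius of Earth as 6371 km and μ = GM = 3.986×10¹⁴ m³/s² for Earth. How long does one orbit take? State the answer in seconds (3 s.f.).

r = 6371 + 809.9 = 7180.9 km = 7.1809×10⁶ m.
Kepler's third law: T = 2π√(r³/μ) = 2π√((7.181×10⁶)³ / 3.986×10¹⁴).
r³/μ = 9.290×10⁵ s², so T = 2π × 9.638×10² = 6.056×10³ s.

T ≈ 6060 seconds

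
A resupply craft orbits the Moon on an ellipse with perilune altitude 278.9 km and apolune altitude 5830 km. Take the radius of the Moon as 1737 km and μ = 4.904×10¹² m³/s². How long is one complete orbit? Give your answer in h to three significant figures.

r_p = 1737 + 278.9 = 2015.9 km = 2.0159×10⁶ m.
r_a = 1737 + 5830 = 7567.0 km = 7.5670×10⁶ m.
Semi-major axis a = (r_p + r_a)/2 = (2015.9 + 7567.0)/2 = 4791.4 km = 4.791×10⁶ m.
By Kepler's third law T = 2π√(a³/μ) = 2π × 4.736×10³ = 2.976×10⁴ s.
= 8.266 h.

T ≈ 8.27 h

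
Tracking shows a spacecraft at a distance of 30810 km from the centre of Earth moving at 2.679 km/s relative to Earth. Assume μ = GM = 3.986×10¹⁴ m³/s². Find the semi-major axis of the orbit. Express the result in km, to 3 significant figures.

r = 3.081×10⁷ m.
Vis-viva rearranged: 1/a = 2/r − v²/μ = 6.491×10⁻⁸ − 1.801×10⁻⁸ = 4.691×10⁻⁸ m⁻¹.
a = 2.132×10⁷ m = 21318 km.

a ≈ 21300 km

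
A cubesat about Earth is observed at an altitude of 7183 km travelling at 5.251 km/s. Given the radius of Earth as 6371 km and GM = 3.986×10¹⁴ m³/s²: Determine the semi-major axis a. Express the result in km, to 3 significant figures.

r = 6371 + 7183 = 13554 km = 1.355×10⁷ m.
Vis-viva rearranged: 1/a = 2/r − v²/μ = 1.476×10⁻⁷ − 6.917×10⁻⁸ = 7.838×10⁻⁸ m⁻¹.
a = 1.276×10⁷ m = 12758 km.

a ≈ 12800 km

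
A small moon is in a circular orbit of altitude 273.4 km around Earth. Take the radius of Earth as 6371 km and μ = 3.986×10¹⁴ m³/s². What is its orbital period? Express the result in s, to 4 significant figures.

T ≈ 5390 s

r = 6371 + 273.4 = 6644.4 km = 6.6444×10⁶ m.
Kepler's third law: T = 2π√(r³/μ) = 2π√((6.644×10⁶)³ / 3.986×10¹⁴).
r³/μ = 7.359×10⁵ s², so T = 2π × 8.579×10² = 5.390×10³ s.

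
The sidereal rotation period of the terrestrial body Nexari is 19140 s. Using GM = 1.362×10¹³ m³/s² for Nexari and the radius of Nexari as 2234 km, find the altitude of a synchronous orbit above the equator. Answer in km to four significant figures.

A synchronous orbit has period T, so by Kepler's third law a = (μT²/4π²)^(1/3).
μT²/4π² = 1.362×10¹³ × (1.914×10⁴)² / 39.48 = 1.264×10²⁰ m³.
a = 5.018×10⁶ m = 5018.4 km.
Altitude h = a − R = 5018.4 − 2234 = 2784.4 km.

h_sync ≈ 2784 km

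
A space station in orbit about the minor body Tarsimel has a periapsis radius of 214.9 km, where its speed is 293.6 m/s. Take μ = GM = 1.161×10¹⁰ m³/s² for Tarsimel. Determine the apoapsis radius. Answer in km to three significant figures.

apoapsis radius ≈ 848 km

r_p = 2.149×10⁵ m.
Specific energy ε = v²/2 − μ/r = -1.092×10⁴ J/kg, so a = −μ/(2ε) = 5.314×10⁵ m.
The apsides satisfy r_p + r_a = 2a, so the apoapsis radius is 2a − r_p = 8.478×10⁵ m = 847.83 km.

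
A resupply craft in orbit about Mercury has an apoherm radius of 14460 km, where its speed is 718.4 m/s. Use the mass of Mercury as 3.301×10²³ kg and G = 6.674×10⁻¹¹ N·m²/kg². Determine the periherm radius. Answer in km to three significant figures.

μ = GM = 6.674×10⁻¹¹ × 3.301×10²³ = 2.203×10¹³ m³/s².
r_a = 1.446×10⁷ m.
Specific energy ε = v²/2 − μ/r = -1.266×10⁶ J/kg, so a = −μ/(2ε) = 8.704×10⁶ m.
The apsides satisfy r_p + r_a = 2a, so the periherm radius is 2a − r_a = 2.948×10⁶ m = 2948.5 km.

periherm radius ≈ 2950 km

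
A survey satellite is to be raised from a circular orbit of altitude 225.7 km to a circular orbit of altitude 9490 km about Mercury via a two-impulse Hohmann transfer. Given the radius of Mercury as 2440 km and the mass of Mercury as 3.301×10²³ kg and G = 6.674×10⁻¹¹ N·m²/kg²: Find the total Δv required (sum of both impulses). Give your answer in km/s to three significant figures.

μ = GM = 6.674×10⁻¹¹ × 3.301×10²³ = 2.203×10¹³ m³/s².
r₁ = 2440 + 225.7 = 2665.7 km = 2.6657×10⁶ m.
r₂ = 2440 + 9490 = 11930 km = 1.1930×10⁷ m.
Transfer ellipse a_t = (r₁ + r₂)/2 = 7.298×10⁶ m.
At r₁: circular v_c1 = √(μ/r₁) = 2875 m/s; transfer-periherm v_p = √[μ(2/r₁ − 1/a_t)] = 3676 m/s.
Δv₁ = v_p − v_c1 = 800.8 m/s.
At r₂: circular v_c2 = √(μ/r₂) = 1359 m/s; transfer-apoherm v_a = √[μ(2/r₂ − 1/a_t)] = 821.3 m/s.
Δv₂ = v_c2 − v_a = 537.6 m/s.
Total Δv = Δv₁ + Δv₂ = 1338 m/s = 1.338 km/s.

Δv_total ≈ 1.34 km/s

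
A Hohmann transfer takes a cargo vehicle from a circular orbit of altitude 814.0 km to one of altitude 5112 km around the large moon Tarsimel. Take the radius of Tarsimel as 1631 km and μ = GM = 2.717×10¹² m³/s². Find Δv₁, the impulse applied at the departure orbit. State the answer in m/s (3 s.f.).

r₁ = 1631 + 814.0 = 2445.0 km = 2.4450×10⁶ m.
r₂ = 1631 + 5112 = 6743.0 km = 6.7430×10⁶ m.
Transfer ellipse a_t = (r₁ + r₂)/2 = 4.594×10⁶ m.
At r₁: circular v_c1 = √(μ/r₁) = 1054 m/s; transfer-periapsis v_p = √[μ(2/r₁ − 1/a_t)] = 1277 m/s.
Δv₁ = v_p − v_c1 = 223.0 m/s.

Δv ≈ 223 m/s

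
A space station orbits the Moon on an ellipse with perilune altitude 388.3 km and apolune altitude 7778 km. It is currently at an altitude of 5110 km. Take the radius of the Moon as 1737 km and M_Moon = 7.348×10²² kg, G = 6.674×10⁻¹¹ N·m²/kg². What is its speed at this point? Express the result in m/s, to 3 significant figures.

μ = GM = 6.674×10⁻¹¹ × 7.348×10²² = 4.904×10¹² m³/s².
r_p = 1737 + 388.3 = 2125.3 km = 2.1253×10⁶ m.
r_a = 1737 + 7778 = 9515.0 km = 9.5150×10⁶ m.
r = 1737 + 5110 = 6847.0 km = 6.847×10⁶ m.
Semi-major axis a = (r_p + r_a)/2 = 5820.1 km = 5.820×10⁶ m.
Vis-viva: v² = μ(2/r − 1/a) = 4.904×10¹² × (2.921×10⁻⁷ − 1.718×10⁻⁷) = 5.899×10⁵ m²/s².
v = 768.0 m/s.

v ≈ 768 m/s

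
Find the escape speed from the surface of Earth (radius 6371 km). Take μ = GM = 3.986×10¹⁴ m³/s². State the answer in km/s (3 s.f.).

v_esc ≈ 11.2 km/s

r = R = 6.371×10⁶ m.
Escape speed v_esc = √(2μ/r) = √(2 × 3.986×10¹⁴ / 6.371×10⁶) = √(1.251×10⁸) = 11190 m/s.
= 11.19 km/s.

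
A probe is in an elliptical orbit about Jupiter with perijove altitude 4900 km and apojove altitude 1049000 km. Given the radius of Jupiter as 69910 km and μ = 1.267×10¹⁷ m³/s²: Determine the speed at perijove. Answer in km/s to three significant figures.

v ≈ 56.3 km/s

r_p = 69910 + 4900 = 74810 km = 7.4810×10⁷ m.
r_a = 69910 + 1049000 = 1118900 km = 1.1189×10⁹ m.
Semi-major axis a = (r_p + r_a)/2 = 5.9686×10⁵ km = 5.969×10⁸ m.
Vis-viva: v² = μ(2/r − 1/a) = 1.267×10¹⁷ × (2.673×10⁻⁸ − 1.675×10⁻⁹) = 3.175×10⁹ m²/s².
v = 56350 m/s = 56.35 km/s.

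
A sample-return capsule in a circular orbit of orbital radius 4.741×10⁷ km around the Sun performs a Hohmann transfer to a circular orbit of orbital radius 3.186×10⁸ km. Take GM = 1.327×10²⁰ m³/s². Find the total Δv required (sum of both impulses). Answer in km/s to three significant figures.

Δv_total ≈ 26.9 km/s

r₁ = 4.741×10⁷ km = 4.741×10¹⁰ m.
r₂ = 3.186×10⁸ km = 3.186×10¹¹ m.
Transfer ellipse a_t = (r₁ + r₂)/2 = 1.830×10¹¹ m.
At r₁: circular v_c1 = √(μ/r₁) = 52910 m/s; transfer-perihelion v_p = √[μ(2/r₁ − 1/a_t)] = 69810 m/s.
Δv₁ = v_p − v_c1 = 16900 m/s.
At r₂: circular v_c2 = √(μ/r₂) = 20410 m/s; transfer-aphelion v_a = √[μ(2/r₂ − 1/a_t)] = 10390 m/s.
Δv₂ = v_c2 − v_a = 10020 m/s.
Total Δv = Δv₁ + Δv₂ = 26920 m/s = 26.92 km/s.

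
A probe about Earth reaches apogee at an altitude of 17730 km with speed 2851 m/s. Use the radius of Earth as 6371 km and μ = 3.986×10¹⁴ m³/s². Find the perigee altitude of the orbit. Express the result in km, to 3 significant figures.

r_a = 6371 + 17730 = 24101 km = 2.410×10⁷ m.
Specific energy ε = v²/2 − μ/r = -1.247×10⁷ J/kg, so a = −μ/(2ε) = 1.598×10⁷ m.
The apsides satisfy r_p + r_a = 2a, so the perigee radius is 2a − r_a = 7.852×10⁶ m = 7851.8 km.
Perigee altitude = 7851.8 − 6371 = 1480.8 km.

perigee altitude ≈ 1480 km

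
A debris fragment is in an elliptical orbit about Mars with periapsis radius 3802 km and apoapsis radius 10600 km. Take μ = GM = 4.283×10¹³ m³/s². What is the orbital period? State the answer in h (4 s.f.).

Semi-major axis a = (r_p + r_a)/2 = (3802.0 + 10600)/2 = 7201.0 km = 7.201×10⁶ m.
By Kepler's third law T = 2π√(a³/μ) = 2π × 2.953×10³ = 1.855×10⁴ s.
= 5.153 h.

T ≈ 5.153 h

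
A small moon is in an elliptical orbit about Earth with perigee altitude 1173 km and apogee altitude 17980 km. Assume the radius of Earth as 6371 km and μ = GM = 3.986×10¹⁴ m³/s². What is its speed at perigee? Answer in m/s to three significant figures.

r_p = 6371 + 1173 = 7544.0 km = 7.5440×10⁶ m.
r_a = 6371 + 17980 = 24351 km = 2.4351×10⁷ m.
Semi-major axis a = (r_p + r_a)/2 = 15948 km = 1.595×10⁷ m.
Vis-viva: v² = μ(2/r − 1/a) = 3.986×10¹⁴ × (2.651×10⁻⁷ − 6.271×10⁻⁸) = 8.068×10⁷ m²/s².
v = 8982 m/s.

v ≈ 8980 m/s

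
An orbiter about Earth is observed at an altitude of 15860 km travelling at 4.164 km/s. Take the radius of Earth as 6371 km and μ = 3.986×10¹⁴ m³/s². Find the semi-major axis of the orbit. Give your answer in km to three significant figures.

a ≈ 21500 km

r = 6371 + 15860 = 22231 km = 2.223×10⁷ m.
Vis-viva rearranged: 1/a = 2/r − v²/μ = 8.996×10⁻⁸ − 4.350×10⁻⁸ = 4.646×10⁻⁸ m⁻¹.
a = 2.152×10⁷ m = 21522 km.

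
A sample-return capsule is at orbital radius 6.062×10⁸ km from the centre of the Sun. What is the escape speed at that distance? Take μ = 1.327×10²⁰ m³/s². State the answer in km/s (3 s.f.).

v_esc ≈ 20.9 km/s

r = 6.062×10⁸ km = 6.062×10¹¹ m.
Escape speed v_esc = √(2μ/r) = √(2 × 1.327×10²⁰ / 6.062×10¹¹) = √(4.378×10⁸) = 20920 m/s.
= 20.92 km/s.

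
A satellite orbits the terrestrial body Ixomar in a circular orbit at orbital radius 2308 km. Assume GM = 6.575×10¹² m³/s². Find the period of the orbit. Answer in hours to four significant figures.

r = 2308 km = 2.308×10⁶ m.
Kepler's third law: T = 2π√(r³/μ) = 2π√((2.308×10⁶)³ / 6.575×10¹²).
r³/μ = 1.870×10⁶ s², so T = 2π × 1.367×10³ = 8.592×10³ s.
Converting: 8.592×10³ s ÷ 3600 = 2.387 hours.

T ≈ 2.387 hours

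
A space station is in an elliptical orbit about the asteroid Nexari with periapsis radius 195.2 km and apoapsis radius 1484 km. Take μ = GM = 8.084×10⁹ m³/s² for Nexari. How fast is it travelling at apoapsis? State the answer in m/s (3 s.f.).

v ≈ 35.6 m/s

Semi-major axis a = (r_p + r_a)/2 = 839.60 km = 8.396×10⁵ m.
Vis-viva: v² = μ(2/r − 1/a) = 8.084×10⁹ × (1.348×10⁻⁶ − 1.191×10⁻⁶) = 1.266×10³ m²/s².
v = 35.59 m/s.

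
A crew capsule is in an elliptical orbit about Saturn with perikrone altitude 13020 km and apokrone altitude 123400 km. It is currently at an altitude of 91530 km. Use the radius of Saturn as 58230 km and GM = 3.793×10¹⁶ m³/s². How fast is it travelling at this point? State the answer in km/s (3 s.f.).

r_p = 58230 + 13020 = 71250 km = 7.1250×10⁷ m.
r_a = 58230 + 123400 = 181630 km = 1.8163×10⁸ m.
r = 58230 + 91530 = 1.4976×10⁵ km = 1.498×10⁸ m.
Semi-major axis a = (r_p + r_a)/2 = 1.2644×10⁵ km = 1.264×10⁸ m.
Vis-viva: v² = μ(2/r − 1/a) = 3.793×10¹⁶ × (1.335×10⁻⁸ − 7.909×10⁻⁹) = 2.066×10⁸ m²/s².
v = 14370 m/s = 14.37 km/s.

v ≈ 14.4 km/s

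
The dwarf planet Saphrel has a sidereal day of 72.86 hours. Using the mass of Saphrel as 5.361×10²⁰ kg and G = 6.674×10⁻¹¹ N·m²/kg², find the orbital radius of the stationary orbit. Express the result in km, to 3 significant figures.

μ = GM = 6.674×10⁻¹¹ × 5.361×10²⁰ = 3.578×10¹⁰ m³/s².
T = 72.86 hours = 2.623×10⁵ s.
A synchronous orbit has period T, so by Kepler's third law a = (μT²/4π²)^(1/3).
μT²/4π² = 3.578×10¹⁰ × (2.623×10⁵)² / 39.48 = 6.235×10¹⁹ m³.
a = 3.965×10⁶ m = 3965.4 km.

r_sync ≈ 3970 km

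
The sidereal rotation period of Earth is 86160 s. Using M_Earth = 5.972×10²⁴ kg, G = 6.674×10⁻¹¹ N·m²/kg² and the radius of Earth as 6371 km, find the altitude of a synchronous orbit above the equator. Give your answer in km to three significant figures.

h_sync ≈ 35800 km

μ = GM = 6.674×10⁻¹¹ × 5.972×10²⁴ = 3.986×10¹⁴ m³/s².
A synchronous orbit has period T, so by Kepler's third law a = (μT²/4π²)^(1/3).
μT²/4π² = 3.986×10¹⁴ × (8.616×10⁴)² / 39.48 = 7.495×10²² m³.
a = 4.216×10⁷ m = 42162 km.
Altitude h = a − R = 42162 − 6371 = 35791 km.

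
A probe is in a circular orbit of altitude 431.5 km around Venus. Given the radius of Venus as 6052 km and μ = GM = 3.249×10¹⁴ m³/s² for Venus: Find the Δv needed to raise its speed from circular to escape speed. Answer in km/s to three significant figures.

Δv ≈ 2.93 km/s

r = 6052 + 431.5 = 6483.5 km = 6.4835×10⁶ m.
Circular speed v_c = √(μ/r) = 7079 m/s.
Escape speed v_esc = √(2μ/r) = √2 × v_c = 10010 m/s.
Δv = v_esc − v_c = 2932 m/s = 2.932 km/s.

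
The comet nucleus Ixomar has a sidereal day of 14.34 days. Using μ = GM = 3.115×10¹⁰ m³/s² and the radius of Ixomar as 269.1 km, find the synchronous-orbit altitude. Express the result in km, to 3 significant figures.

T = 14.34 days = 1.239×10⁶ s.
A synchronous orbit has period T, so by Kepler's third law a = (μT²/4π²)^(1/3).
μT²/4π² = 3.115×10¹⁰ × (1.239×10⁶)² / 39.48 = 1.211×10²¹ m³.
a = 1.066×10⁷ m = 10660 km.
Altitude h = a − R = 10660 − 269.1 = 10391 km.

h_sync ≈ 10400 km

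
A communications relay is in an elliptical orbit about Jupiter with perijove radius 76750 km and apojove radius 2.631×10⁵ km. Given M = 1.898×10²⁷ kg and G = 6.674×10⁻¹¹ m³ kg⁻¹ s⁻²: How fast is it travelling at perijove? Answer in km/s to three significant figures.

μ = GM = 6.674×10⁻¹¹ × 1.898×10²⁷ = 1.267×10¹⁷ m³/s².
Semi-major axis a = (r_p + r_a)/2 = 1.6992×10⁵ km = 1.699×10⁸ m.
Vis-viva: v² = μ(2/r − 1/a) = 1.267×10¹⁷ × (2.606×10⁻⁸ − 5.885×10⁻⁹) = 2.555×10⁹ m²/s².
v = 50550 m/s = 50.55 km/s.

v ≈ 50.6 km/s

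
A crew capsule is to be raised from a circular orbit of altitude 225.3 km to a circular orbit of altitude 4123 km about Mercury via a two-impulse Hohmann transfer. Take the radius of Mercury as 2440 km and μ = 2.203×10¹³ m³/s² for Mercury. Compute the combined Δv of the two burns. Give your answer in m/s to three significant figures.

r₁ = 2440 + 225.3 = 2665.3 km = 2.6653×10⁶ m.
r₂ = 2440 + 4123 = 6563.0 km = 6.5630×10⁶ m.
Transfer ellipse a_t = (r₁ + r₂)/2 = 4.614×10⁶ m.
At r₁: circular v_c1 = √(μ/r₁) = 2875 m/s; transfer-periherm v_p = √[μ(2/r₁ − 1/a_t)] = 3429 m/s.
Δv₁ = v_p − v_c1 = 553.8 m/s.
At r₂: circular v_c2 = √(μ/r₂) = 1832 m/s; transfer-apoherm v_a = √[μ(2/r₂ − 1/a_t)] = 1392 m/s.
Δv₂ = v_c2 − v_a = 439.7 m/s.
Total Δv = Δv₁ + Δv₂ = 993.5 m/s.

Δv_total ≈ 993 m/s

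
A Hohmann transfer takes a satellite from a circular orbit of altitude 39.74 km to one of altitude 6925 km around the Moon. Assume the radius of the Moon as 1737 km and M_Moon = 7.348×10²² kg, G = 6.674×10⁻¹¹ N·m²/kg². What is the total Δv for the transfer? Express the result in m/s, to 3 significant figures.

μ = GM = 6.674×10⁻¹¹ × 7.348×10²² = 4.904×10¹² m³/s².
r₁ = 1737 + 39.74 = 1776.7 km = 1.7767×10⁶ m.
r₂ = 1737 + 6925 = 8662.0 km = 8.6620×10⁶ m.
Transfer ellipse a_t = (r₁ + r₂)/2 = 5.219×10⁶ m.
At r₁: circular v_c1 = √(μ/r₁) = 1661 m/s; transfer-perilune v_p = √[μ(2/r₁ − 1/a_t)] = 2140 m/s.
Δv₁ = v_p − v_c1 = 478.9 m/s.
At r₂: circular v_c2 = √(μ/r₂) = 752.4 m/s; transfer-apolune v_a = √[μ(2/r₂ − 1/a_t)] = 439.0 m/s.
Δv₂ = v_c2 − v_a = 313.4 m/s.
Total Δv = Δv₁ + Δv₂ = 792.3 m/s.

Δv_total ≈ 792 m/s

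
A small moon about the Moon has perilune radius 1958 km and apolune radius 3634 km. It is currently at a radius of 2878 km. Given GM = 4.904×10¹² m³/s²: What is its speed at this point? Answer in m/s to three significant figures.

v ≈ 1290 m/s

Semi-major axis a = (r_p + r_a)/2 = 2796.0 km = 2.796×10⁶ m.
Vis-viva: v² = μ(2/r − 1/a) = 4.904×10¹² × (6.949×10⁻⁷ − 3.577×10⁻⁷) = 1.654×10⁶ m²/s².
v = 1286 m/s.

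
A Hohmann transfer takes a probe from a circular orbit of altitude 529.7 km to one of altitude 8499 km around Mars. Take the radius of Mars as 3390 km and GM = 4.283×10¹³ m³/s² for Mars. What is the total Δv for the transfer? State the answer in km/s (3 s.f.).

Δv_total ≈ 1.31 km/s

r₁ = 3390 + 529.7 = 3919.7 km = 3.9197×10⁶ m.
r₂ = 3390 + 8499 = 11889 km = 1.1889×10⁷ m.
Transfer ellipse a_t = (r₁ + r₂)/2 = 7.904×10⁶ m.
At r₁: circular v_c1 = √(μ/r₁) = 3306 m/s; transfer-periapsis v_p = √[μ(2/r₁ − 1/a_t)] = 4054 m/s.
Δv₁ = v_p − v_c1 = 748.5 m/s.
At r₂: circular v_c2 = √(μ/r₂) = 1898 m/s; transfer-apoapsis v_a = √[μ(2/r₂ − 1/a_t)] = 1337 m/s.
Δv₂ = v_c2 − v_a = 561.4 m/s.
Total Δv = Δv₁ + Δv₂ = 1310 m/s = 1.310 km/s.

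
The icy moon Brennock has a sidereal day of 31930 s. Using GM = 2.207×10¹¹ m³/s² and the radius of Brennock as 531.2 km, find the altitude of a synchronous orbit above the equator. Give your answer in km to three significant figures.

A synchronous orbit has period T, so by Kepler's third law a = (μT²/4π²)^(1/3).
μT²/4π² = 2.207×10¹¹ × (3.193×10⁴)² / 39.48 = 5.700×10¹⁸ m³.
a = 1.786×10⁶ m = 1786.3 km.
Altitude h = a − R = 1786.3 − 531.2 = 1255.1 km.

h_sync ≈ 1260 km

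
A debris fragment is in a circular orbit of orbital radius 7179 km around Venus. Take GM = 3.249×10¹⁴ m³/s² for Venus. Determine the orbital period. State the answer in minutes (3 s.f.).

r = 7179 km = 7.179×10⁶ m.
Kepler's third law: T = 2π√(r³/μ) = 2π√((7.179×10⁶)³ / 3.249×10¹⁴).
r³/μ = 1.139×10⁶ s², so T = 2π × 1.067×10³ = 6.705×10³ s.
Converting: 6.705×10³ s ÷ 60.00 = 111.8 minutes.

T ≈ 112 minutes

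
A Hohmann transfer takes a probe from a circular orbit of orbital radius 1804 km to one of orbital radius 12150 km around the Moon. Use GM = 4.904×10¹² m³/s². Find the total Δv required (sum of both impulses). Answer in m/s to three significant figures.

r₁ = 1804 km = 1.804×10⁶ m.
r₂ = 12150 km = 1.215×10⁷ m.
Transfer ellipse a_t = (r₁ + r₂)/2 = 6.977×10⁶ m.
At r₁: circular v_c1 = √(μ/r₁) = 1649 m/s; transfer-perilune v_p = √[μ(2/r₁ − 1/a_t)] = 2176 m/s.
Δv₁ = v_p − v_c1 = 527.0 m/s.
At r₂: circular v_c2 = √(μ/r₂) = 635.3 m/s; transfer-apolune v_a = √[μ(2/r₂ − 1/a_t)] = 323.1 m/s.
Δv₂ = v_c2 − v_a = 312.3 m/s.
Total Δv = Δv₁ + Δv₂ = 839.3 m/s.

Δv_total ≈ 839 m/s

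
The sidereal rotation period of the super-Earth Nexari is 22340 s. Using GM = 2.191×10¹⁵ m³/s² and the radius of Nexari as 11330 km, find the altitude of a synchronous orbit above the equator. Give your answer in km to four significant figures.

A synchronous orbit has period T, so by Kepler's third law a = (μT²/4π²)^(1/3).
μT²/4π² = 2.191×10¹⁵ × (2.234×10⁴)² / 39.48 = 2.770×10²² m³.
a = 3.026×10⁷ m = 30256 km.
Altitude h = a − R = 30256 − 11330 = 18926 km.

h_sync ≈ 18930 km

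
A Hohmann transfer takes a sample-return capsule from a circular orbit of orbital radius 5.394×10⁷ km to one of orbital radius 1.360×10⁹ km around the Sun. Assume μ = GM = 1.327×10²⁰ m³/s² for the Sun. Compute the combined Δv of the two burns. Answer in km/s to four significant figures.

r₁ = 5.394×10⁷ km = 5.394×10¹⁰ m.
r₂ = 1.360×10⁹ km = 1.360×10¹² m.
Transfer ellipse a_t = (r₁ + r₂)/2 = 7.070×10¹¹ m.
At r₁: circular v_c1 = √(μ/r₁) = 49600 m/s; transfer-perihelion v_p = √[μ(2/r₁ − 1/a_t)] = 68790 m/s.
Δv₁ = v_p − v_c1 = 19190 m/s.
At r₂: circular v_c2 = √(μ/r₂) = 9878 m/s; transfer-aphelion v_a = √[μ(2/r₂ − 1/a_t)] = 2728 m/s.
Δv₂ = v_c2 − v_a = 7149 m/s.
Total Δv = Δv₁ + Δv₂ = 26340 m/s = 26.34 km/s.

Δv_total ≈ 26.34 km/s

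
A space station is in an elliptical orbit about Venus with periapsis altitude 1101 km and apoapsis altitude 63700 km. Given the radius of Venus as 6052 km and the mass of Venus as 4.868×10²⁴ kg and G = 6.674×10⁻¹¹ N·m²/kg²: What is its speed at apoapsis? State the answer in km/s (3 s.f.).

μ = GM = 6.674×10⁻¹¹ × 4.868×10²⁴ = 3.249×10¹⁴ m³/s².
r_p = 6052 + 1101 = 7153.0 km = 7.1530×10⁶ m.
r_a = 6052 + 63700 = 69752 km = 6.9752×10⁷ m.
Semi-major axis a = (r_p + r_a)/2 = 38452 km = 3.845×10⁷ m.
Vis-viva: v² = μ(2/r − 1/a) = 3.249×10¹⁴ × (2.867×10⁻⁸ − 2.601×10⁻⁸) = 8.665×10⁵ m²/s².
v = 930.8 m/s = 0.9308 km/s.

v ≈ 0.931 km/s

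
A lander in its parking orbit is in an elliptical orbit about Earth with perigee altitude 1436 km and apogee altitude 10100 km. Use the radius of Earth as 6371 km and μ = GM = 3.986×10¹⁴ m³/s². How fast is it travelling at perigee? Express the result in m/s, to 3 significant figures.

v ≈ 8320 m/s

r_p = 6371 + 1436 = 7807.0 km = 7.8070×10⁶ m.
r_a = 6371 + 10100 = 16471 km = 1.6471×10⁷ m.
Semi-major axis a = (r_p + r_a)/2 = 12139 km = 1.214×10⁷ m.
Vis-viva: v² = μ(2/r − 1/a) = 3.986×10¹⁴ × (2.562×10⁻⁷ − 8.238×10⁻⁸) = 6.928×10⁷ m²/s².
v = 8323 m/s.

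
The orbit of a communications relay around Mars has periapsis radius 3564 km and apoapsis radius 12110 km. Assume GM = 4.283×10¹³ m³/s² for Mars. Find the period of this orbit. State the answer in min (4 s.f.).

Semi-major axis a = (r_p + r_a)/2 = (3564.0 + 12110)/2 = 7837.0 km = 7.837×10⁶ m.
By Kepler's third law T = 2π√(a³/μ) = 2π × 3.352×10³ = 2.106×10⁴ s.
= 351.1 min.

T ≈ 351.1 min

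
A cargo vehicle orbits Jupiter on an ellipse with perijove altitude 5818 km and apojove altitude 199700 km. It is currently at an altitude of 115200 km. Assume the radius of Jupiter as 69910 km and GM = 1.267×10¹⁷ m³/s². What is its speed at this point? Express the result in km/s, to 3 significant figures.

r_p = 69910 + 5818 = 75728 km = 7.5728×10⁷ m.
r_a = 69910 + 199700 = 269610 km = 2.6961×10⁸ m.
r = 69910 + 115200 = 1.8511×10⁵ km = 1.851×10⁸ m.
Semi-major axis a = (r_p + r_a)/2 = 1.7267×10⁵ km = 1.727×10⁸ m.
Vis-viva: v² = μ(2/r − 1/a) = 1.267×10¹⁷ × (1.080×10⁻⁸ − 5.791×10⁻⁹) = 6.351×10⁸ m²/s².
v = 25200 m/s = 25.20 km/s.

v ≈ 25.2 km/s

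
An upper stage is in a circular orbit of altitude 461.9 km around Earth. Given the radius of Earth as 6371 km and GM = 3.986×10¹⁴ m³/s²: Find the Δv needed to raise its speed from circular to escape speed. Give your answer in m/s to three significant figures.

Δv ≈ 3160 m/s

r = 6371 + 461.9 = 6832.9 km = 6.8329×10⁶ m.
Circular speed v_c = √(μ/r) = 7638 m/s.
Escape speed v_esc = √(2μ/r) = √2 × v_c = 10800 m/s.
Δv = v_esc − v_c = 3164 m/s.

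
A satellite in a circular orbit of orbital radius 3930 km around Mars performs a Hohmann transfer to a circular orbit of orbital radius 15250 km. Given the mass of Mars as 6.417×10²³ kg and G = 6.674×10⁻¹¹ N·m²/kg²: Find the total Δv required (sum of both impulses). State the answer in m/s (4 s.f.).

Δv_total ≈ 1465 m/s

μ = GM = 6.674×10⁻¹¹ × 6.417×10²³ = 4.283×10¹³ m³/s².
r₁ = 3930 km = 3.930×10⁶ m.
r₂ = 15250 km = 1.525×10⁷ m.
Transfer ellipse a_t = (r₁ + r₂)/2 = 9.590×10⁶ m.
At r₁: circular v_c1 = √(μ/r₁) = 3301 m/s; transfer-periapsis v_p = √[μ(2/r₁ − 1/a_t)] = 4163 m/s.
Δv₁ = v_p − v_c1 = 861.7 m/s.
At r₂: circular v_c2 = √(μ/r₂) = 1676 m/s; transfer-apoapsis v_a = √[μ(2/r₂ − 1/a_t)] = 1073 m/s.
Δv₂ = v_c2 − v_a = 603.0 m/s.
Total Δv = Δv₁ + Δv₂ = 1465 m/s.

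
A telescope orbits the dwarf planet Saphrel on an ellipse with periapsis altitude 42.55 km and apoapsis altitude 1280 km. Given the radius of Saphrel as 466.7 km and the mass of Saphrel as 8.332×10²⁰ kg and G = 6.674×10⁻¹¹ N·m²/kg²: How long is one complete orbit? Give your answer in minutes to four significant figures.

μ = GM = 6.674×10⁻¹¹ × 8.332×10²⁰ = 5.561×10¹⁰ m³/s².
r_p = 466.7 + 42.55 = 509.25 km = 5.0925×10⁵ m.
r_a = 466.7 + 1280 = 1746.7 km = 1.7467×10⁶ m.
Semi-major axis a = (r_p + r_a)/2 = (509.25 + 1746.7)/2 = 1128.0 km = 1.128×10⁶ m.
By Kepler's third law T = 2π√(a³/μ) = 2π × 5.080×10³ = 3.192×10⁴ s.
= 532.0 minutes.

T ≈ 532.0 minutes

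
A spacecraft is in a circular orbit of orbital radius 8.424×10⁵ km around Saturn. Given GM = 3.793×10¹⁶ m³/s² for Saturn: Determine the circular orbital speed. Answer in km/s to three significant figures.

v ≈ 6.71 km/s

r = 8.424×10⁵ km = 8.424×10⁸ m.
For a circular orbit v = √(μ/r) = √(3.793×10¹⁶ / 8.424×10⁸) = √(4.503×10⁷) = 6710 m/s.
That is 6.710 km/s.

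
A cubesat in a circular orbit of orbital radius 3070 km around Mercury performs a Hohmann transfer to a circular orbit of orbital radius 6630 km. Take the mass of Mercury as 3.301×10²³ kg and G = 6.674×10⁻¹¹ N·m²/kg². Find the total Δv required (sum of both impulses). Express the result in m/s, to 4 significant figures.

μ = GM = 6.674×10⁻¹¹ × 3.301×10²³ = 2.203×10¹³ m³/s².
r₁ = 3070 km = 3.070×10⁶ m.
r₂ = 6630 km = 6.630×10⁶ m.
Transfer ellipse a_t = (r₁ + r₂)/2 = 4.850×10⁶ m.
At r₁: circular v_c1 = √(μ/r₁) = 2679 m/s; transfer-periherm v_p = √[μ(2/r₁ − 1/a_t)] = 3132 m/s.
Δv₁ = v_p − v_c1 = 453.2 m/s.
At r₂: circular v_c2 = √(μ/r₂) = 1823 m/s; transfer-apoherm v_a = √[μ(2/r₂ − 1/a_t)] = 1450 m/s.
Δv₂ = v_c2 − v_a = 372.6 m/s.
Total Δv = Δv₁ + Δv₂ = 825.8 m/s.

Δv_total ≈ 825.8 m/s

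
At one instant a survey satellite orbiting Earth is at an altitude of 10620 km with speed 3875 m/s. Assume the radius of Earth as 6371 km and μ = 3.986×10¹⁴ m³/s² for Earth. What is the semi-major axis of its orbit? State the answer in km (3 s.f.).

r = 6371 + 10620 = 16991 km = 1.699×10⁷ m.
Vis-viva rearranged: 1/a = 2/r − v²/μ = 1.177×10⁻⁷ − 3.767×10⁻⁸ = 8.004×10⁻⁸ m⁻¹.
a = 1.249×10⁷ m = 12494 km.

a ≈ 12500 km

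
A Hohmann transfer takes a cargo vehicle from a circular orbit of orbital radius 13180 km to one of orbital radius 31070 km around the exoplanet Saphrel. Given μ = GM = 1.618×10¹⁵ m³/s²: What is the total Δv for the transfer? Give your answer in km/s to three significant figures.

Δv_total ≈ 3.70 km/s

r₁ = 13180 km = 1.318×10⁷ m.
r₂ = 31070 km = 3.107×10⁷ m.
Transfer ellipse a_t = (r₁ + r₂)/2 = 2.212×10⁷ m.
At r₁: circular v_c1 = √(μ/r₁) = 11080 m/s; transfer-periapsis v_p = √[μ(2/r₁ − 1/a_t)] = 13130 m/s.
Δv₁ = v_p − v_c1 = 2050 m/s.
At r₂: circular v_c2 = √(μ/r₂) = 7216 m/s; transfer-apoapsis v_a = √[μ(2/r₂ − 1/a_t)] = 5570 m/s.
Δv₂ = v_c2 − v_a = 1647 m/s.
Total Δv = Δv₁ + Δv₂ = 3697 m/s = 3.697 km/s.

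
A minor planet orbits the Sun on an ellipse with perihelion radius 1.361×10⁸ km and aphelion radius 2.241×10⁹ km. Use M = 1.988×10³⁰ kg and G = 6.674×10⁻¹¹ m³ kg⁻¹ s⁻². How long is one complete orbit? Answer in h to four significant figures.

μ = GM = 6.674×10⁻¹¹ × 1.988×10³⁰ = 1.327×10²⁰ m³/s².
Semi-major axis a = (r_p + r_a)/2 = (1.3610×10⁸ + 2.2410×10⁹)/2 = 1.1886×10⁹ km = 1.189×10¹² m.
By Kepler's third law T = 2π√(a³/μ) = 2π × 1.125×10⁸ = 7.068×10⁸ s.
= 1.963×10⁵ h.

T ≈ 196300 h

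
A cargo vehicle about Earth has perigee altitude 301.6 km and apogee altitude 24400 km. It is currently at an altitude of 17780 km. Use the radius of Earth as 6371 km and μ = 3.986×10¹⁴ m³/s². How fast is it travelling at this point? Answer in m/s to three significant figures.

v ≈ 3420 m/s

r_p = 6371 + 301.6 = 6672.6 km = 6.6726×10⁶ m.
r_a = 6371 + 24400 = 30771 km = 3.0771×10⁷ m.
r = 6371 + 17780 = 24151 km = 2.415×10⁷ m.
Semi-major axis a = (r_p + r_a)/2 = 18722 km = 1.872×10⁷ m.
Vis-viva: v² = μ(2/r − 1/a) = 3.986×10¹⁴ × (8.281×10⁻⁸ − 5.341×10⁻⁸) = 1.172×10⁷ m²/s².
v = 3423 m/s.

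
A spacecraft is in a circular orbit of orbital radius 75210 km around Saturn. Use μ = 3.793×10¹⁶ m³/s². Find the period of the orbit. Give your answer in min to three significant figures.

r = 75210 km = 7.521×10⁷ m.
Kepler's third law: T = 2π√(r³/μ) = 2π√((7.521×10⁷)³ / 3.793×10¹⁶).
r³/μ = 1.122×10⁷ s², so T = 2π × 3.349×10³ = 2.104×10⁴ s.
Converting: 2.104×10⁴ s ÷ 60.00 = 350.7 min.

T ≈ 351 min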